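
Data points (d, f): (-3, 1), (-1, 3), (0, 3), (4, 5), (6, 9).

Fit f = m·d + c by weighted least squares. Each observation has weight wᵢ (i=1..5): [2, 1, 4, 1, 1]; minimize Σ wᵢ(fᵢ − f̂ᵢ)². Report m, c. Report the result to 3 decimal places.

m = 0.781, c = 3.184

Compute the Gram sums: Σwᵢ·d·d = 71, Σwᵢ·d = 3, Σwᵢ·1 = 9.
Right-hand side: Σwᵢ·d·f = 65, Σwᵢ·f = 31.
Eliminating c: 9·(row 1) − 3·(row 2) gives 630·m = 9·65 − 3·31 = 492, so m = 82/105.
Then c = (31 − 3·(82/105))/9 = 1003/315.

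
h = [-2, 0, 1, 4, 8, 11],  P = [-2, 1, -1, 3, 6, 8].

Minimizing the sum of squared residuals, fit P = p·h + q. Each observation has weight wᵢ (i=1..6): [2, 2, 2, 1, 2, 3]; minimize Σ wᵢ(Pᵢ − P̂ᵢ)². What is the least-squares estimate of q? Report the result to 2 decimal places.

q = -0.33

The normal equations are: 517·p + 51·q = 378;  51·p + 12·q = 35.
(Σwᵢ·h·h = 517, Σwᵢ·h = 51, Σwᵢ·1 = 12, Σwᵢ·h·P = 378, Σwᵢ·P = 35.)
Eliminating q: 12·(row 1) − 51·(row 2) gives 3603·p = 12·378 − 51·35 = 2751, so p = 917/1201.
Then q = (35 − 51·(917/1201))/12 = -1183/3603.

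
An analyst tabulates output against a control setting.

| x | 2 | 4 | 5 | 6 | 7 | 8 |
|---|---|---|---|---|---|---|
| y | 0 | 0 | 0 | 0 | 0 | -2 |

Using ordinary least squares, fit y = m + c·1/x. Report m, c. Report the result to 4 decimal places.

m = -0.8374, c = 2.1844

Normal-equation sums: Σ1 = 6, Σ1/x = 1163/840, Σ1/x·1/x = 293749/705600.
Right-hand side: Σy = -2, Σ1/x·y = -1/4.
Normal equations: [[6, 1163/840]; [1163/840, 293749/705600]]·[m, c]ᵀ = [-2, -1/4]ᵀ.
Determinant 6·(293749/705600) − (1163/840)² = 16397/28224.
m = ((-2)·(293749/705600) − (1163/840)·(-1/4))/(16397/28224) = -343268/409925; c = (6·(-1/4) − (1163/840)·(-2))/(16397/28224) = 179088/81985.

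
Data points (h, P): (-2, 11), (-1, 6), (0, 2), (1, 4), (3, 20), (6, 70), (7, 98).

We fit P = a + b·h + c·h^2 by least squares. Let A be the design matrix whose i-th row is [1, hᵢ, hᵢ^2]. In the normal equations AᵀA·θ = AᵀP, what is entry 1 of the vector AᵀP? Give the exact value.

Entry 1 ↔ basis 1, so (AᵀP)_{1} = Σᵢ Pᵢ = (1)·(11) + (1)·(6) + (1)·(2) + (1)·(4) + (1)·(20) + (1)·(70) + (1)·(98) = 211.

211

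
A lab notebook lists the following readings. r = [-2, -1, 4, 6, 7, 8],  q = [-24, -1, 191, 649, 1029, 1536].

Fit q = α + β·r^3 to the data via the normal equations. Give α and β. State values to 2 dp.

The normal equations are: 6·α + 1126·β = 3380;  1126·α + 430610·β = 1291980.
(Σ1 = 6, Σr^3 = 1126, Σr^3·r^3 = 430610, Σq = 3380, Σr^3·q = 1291980.)
Eliminating β: 430610·(row 1) − 1126·(row 2) gives 1315784·α = 430610·3380 − 1126·1291980 = 692320, so α = 86540/164473.
Then β = (1291980 − 1126·(86540/164473))/430610 = 493250/164473.

α = 0.53, β = 3.00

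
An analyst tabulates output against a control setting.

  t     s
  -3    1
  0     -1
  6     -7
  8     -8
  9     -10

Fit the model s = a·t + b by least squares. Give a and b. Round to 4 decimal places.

a = -0.9000, b = -1.4000

The normal equations are: 190·a + 20·b = -199;  20·a + 5·b = -25.
(Σt·t = 190, Σt = 20, Σ1 = 5, Σt·s = -199, Σs = -25.)
Determinant 190·5 − 20² = 550.
a = ((-199)·5 − 20·(-25))/550 = -9/10; b = (190·(-25) − 20·(-199))/550 = -7/5.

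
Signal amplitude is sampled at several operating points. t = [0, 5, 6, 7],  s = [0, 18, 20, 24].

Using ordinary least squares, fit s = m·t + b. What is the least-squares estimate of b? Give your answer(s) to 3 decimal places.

MᵀM·[m, b]ᵀ = Mᵀs reads: 110·m + 18·b = 378;  18·m + 4·b = 62.
(Σt·t = 110, Σt = 18, Σ1 = 4, Σt·s = 378, Σs = 62.)
Eliminating b: 4·(row 1) − 18·(row 2) gives 116·m = 4·378 − 18·62 = 396, so m = 99/29.
Then b = (62 − 18·(99/29))/4 = 4/29.

b = 0.138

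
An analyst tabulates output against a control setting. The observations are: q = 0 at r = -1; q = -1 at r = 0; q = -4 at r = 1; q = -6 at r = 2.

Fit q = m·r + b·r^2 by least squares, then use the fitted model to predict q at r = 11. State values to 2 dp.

q̂ = -126.00

Entries of MᵀM: Σr·r = 6, Σr·r^2 = 8, Σr^2·r^2 = 18.
Right-hand side: Σr·q = -16, Σr^2·q = -28.
So MᵀM·[m, b]ᵀ = Mᵀq: [[6, 8]; [8, 18]]·[m, b]ᵀ = [-16, -28]ᵀ.
Δ = 6·18 − 8² = 44.
m = ((-16)·18 − 8·(-28))/44 = -16/11; b = (6·(-28) − 8·(-16))/44 = -10/11.
At r = 11: q̂ = (-16/11)·(11) + (-10/11)·(121) = -126.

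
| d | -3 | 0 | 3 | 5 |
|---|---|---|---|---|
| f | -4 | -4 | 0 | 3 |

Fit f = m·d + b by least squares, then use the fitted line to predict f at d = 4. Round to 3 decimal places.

f̂ = 1.238

The normal system MᵀM·[m, b]ᵀ = Mᵀf is [[43, 5]; [5, 4]]·[m, b]ᵀ = [27, -5]ᵀ.
Determinant 43·4 − 5² = 147.
m = (27·4 − 5·(-5))/147 = 19/21; b = (43·(-5) − 5·27)/147 = -50/21.
At d = 4: f̂ = (19/21)·(4) + (-50/21)·(1) = 26/21.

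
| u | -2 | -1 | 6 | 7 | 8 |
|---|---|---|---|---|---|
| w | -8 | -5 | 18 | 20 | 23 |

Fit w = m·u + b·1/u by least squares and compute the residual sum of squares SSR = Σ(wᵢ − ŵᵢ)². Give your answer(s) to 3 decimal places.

SSR = 1.531

XᵀX·[m, b]ᵀ = Xᵀw reads: 154·m + 5·b = 453;  5·m + (37081/28224)·b = 993/56.
Determinant 154·(37081/28224) − 5² = 357491/2016.
m = (453·(37081/28224) − 5·(993/56))/(357491/2016) = 14295333/5004874; b = (154·(993/56) − 5·453)/(357491/2016) = 938952/357491.
Residuals: -2437831/2502437, 2416291/5004874, 1062423/2502437, -263965/714982, -446864/2502437; SSR = 7660225/5004874.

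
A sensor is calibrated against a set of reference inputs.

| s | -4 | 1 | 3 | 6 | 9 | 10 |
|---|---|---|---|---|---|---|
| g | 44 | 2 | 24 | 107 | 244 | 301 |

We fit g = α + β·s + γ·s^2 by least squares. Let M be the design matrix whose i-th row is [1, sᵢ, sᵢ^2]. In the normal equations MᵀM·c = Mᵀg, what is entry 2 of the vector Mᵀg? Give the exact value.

5746

Entry 2 ↔ basis s, so (Mᵀg)_{2} = Σᵢ (s)·gᵢ = (-4)·(44) + (1)·(2) + (3)·(24) + (6)·(107) + (9)·(244) + (10)·(301) = 5746.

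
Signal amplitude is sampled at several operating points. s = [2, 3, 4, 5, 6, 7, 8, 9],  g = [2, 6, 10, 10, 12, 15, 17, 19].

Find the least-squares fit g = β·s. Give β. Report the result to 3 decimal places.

β = 2.099

The normal equations are: 284·β = 596.
(Σs·s = 284, Σs·g = 596.)
β = 596/284 = 2.09859.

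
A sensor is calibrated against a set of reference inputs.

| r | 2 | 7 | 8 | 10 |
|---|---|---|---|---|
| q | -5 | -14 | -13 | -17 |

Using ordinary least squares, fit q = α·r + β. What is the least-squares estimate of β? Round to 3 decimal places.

Normal-equation sums: Σr·r = 217, Σr = 27, Σ1 = 4.
And Σr·q = -382, Σq = -49.
det = 217·4 − 27² = 139.
α = ((-382)·4 − 27·(-49))/139 = -205/139; β = (217·(-49) − 27·(-382))/139 = -319/139.

β = -2.295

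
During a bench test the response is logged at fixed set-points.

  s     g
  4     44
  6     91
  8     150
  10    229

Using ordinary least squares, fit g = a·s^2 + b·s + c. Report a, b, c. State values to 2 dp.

a = 2.00, b = 2.70, c = 1.60

Compute the Gram sums: Σs^2·s^2 = 15648, Σs^2·s = 1792, Σs^2 = 216, Σs·s = 216, Σs = 28, Σ1 = 4.
And Σs^2·g = 36480, Σs·g = 4212, Σg = 514.
Normal equations: [[15648, 1792, 216]; [1792, 216, 28]; [216, 28, 4]]·[a, b, c]ᵀ = [36480, 4212, 514]ᵀ.
Solving the 3×3 system (Gaussian elimination) gives a = 2, b = 27/10, c = 8/5.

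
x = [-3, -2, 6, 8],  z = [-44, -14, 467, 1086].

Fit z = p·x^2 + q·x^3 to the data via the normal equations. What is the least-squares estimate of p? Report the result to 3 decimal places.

Entries of MᵀM: Σx^2·x^2 = 5489, Σx^2·x^3 = 40269, Σx^3·x^3 = 309593.
Moment sums: Σx^2·z = 85864, Σx^3·z = 658204.
So MᵀM·[p, q]ᵀ = Mᵀz: [[5489, 40269]; [40269, 309593]]·[p, q]ᵀ = [85864, 658204]ᵀ.
Eliminating q: 309593·(row 1) − 40269·(row 2) gives 77763616·p = 309593·85864 − 40269·658204 = 77676476, so p = 19419119/19440904.
Then q = (658204 − 40269·(19419119/19440904))/309593 = 38806085/19440904.

p = 0.999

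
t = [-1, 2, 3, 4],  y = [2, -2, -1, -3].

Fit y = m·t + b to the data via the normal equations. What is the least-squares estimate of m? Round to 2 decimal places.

Setting ∂/∂m … = 0 gives: 30·m + 8·b = -21;  8·m + 4·b = -4.
det = 30·4 − 8² = 56.
m = ((-21)·4 − 8·(-4))/56 = -13/14; b = (30·(-4) − 8·(-21))/56 = 6/7.

m = -0.93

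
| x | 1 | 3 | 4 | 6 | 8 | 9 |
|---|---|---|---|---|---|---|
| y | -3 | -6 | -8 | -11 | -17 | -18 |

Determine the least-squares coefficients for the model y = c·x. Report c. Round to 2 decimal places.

c = -2.01

Forming AᵀA = [[207]] and Aᵀy = [-417]ᵀ gives AᵀA·[c]ᵀ = Aᵀy.
Hence c = -417 / 207 ≈ -2.01449.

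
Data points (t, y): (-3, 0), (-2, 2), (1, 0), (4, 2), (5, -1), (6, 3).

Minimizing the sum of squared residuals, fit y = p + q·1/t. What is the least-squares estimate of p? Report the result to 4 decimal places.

The normal system MᵀM·[p, q]ᵀ = Mᵀy is [[6, 47/60]; [47/60, 5369/3600]]·[p, q]ᵀ = [6, -1/5]ᵀ.
Eliminating q: (5369/3600)·(row 1) − (47/60)·(row 2) gives (6001/720)·p = (5369/3600)·6 − (47/60)·(-1/5) = 1821/200, so p = 32778/30005.
Then q = ((-1/5) − (47/60)·(32778/30005))/(5369/3600) = -4248/6001.

p = 1.0924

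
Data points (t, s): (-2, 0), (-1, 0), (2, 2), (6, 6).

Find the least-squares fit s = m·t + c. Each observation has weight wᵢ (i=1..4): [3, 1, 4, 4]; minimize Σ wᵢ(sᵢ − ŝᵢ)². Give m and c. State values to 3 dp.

m = 0.772, c = 1.059

Entries of MᵀWM: Σwᵢ·t·t = 173, Σwᵢ·t = 25, Σwᵢ·1 = 12.
And Σwᵢ·t·s = 160, Σwᵢ·s = 32.
Normal equations: [[173, 25]; [25, 12]]·[m, c]ᵀ = [160, 32]ᵀ.
Δ = 173·12 − 25² = 1451.
m = (160·12 − 25·32)/1451 = 1120/1451; c = (173·32 − 25·160)/1451 = 1536/1451.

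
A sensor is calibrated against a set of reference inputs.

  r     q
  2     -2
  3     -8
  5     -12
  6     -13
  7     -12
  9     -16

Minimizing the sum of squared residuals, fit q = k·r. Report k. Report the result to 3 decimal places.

k = -1.931

Setting ∂/∂k … = 0 gives: 204·k = -394.
(Σr·r = 204, Σr·q = -394.)
Hence k = -394 / 204 ≈ -1.93137.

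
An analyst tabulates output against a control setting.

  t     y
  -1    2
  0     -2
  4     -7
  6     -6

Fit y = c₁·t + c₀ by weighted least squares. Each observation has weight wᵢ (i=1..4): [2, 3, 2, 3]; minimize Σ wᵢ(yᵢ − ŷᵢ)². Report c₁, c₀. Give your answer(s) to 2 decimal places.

Compute the Gram sums: Σwᵢ·t·t = 142, Σwᵢ·t = 24, Σwᵢ·1 = 10.
Moment sums: Σwᵢ·t·y = -168, Σwᵢ·y = -34.
AᵀWA·[c₁, c₀]ᵀ = AᵀWy becomes [[142, 24]; [24, 10]]·[c₁, c₀]ᵀ = [-168, -34]ᵀ.
Δ = 142·10 − 24² = 844.
c₁ = ((-168)·10 − 24·(-34))/844 = -216/211; c₀ = (142·(-34) − 24·(-168))/844 = -199/211.

c₁ = -1.02, c₀ = -0.94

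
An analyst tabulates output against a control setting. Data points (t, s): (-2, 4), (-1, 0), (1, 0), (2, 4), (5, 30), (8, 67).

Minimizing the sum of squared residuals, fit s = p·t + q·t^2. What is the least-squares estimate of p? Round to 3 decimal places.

MᵀM·[p, q]ᵀ = Mᵀs reads: 99·p + 637·q = 686;  637·p + 4755·q = 5070.
Determinant 99·4755 − 637² = 64976.
p = (686·4755 − 637·5070)/64976 = 8085/16244; q = (99·5070 − 637·686)/64976 = 16237/16244.

p = 0.498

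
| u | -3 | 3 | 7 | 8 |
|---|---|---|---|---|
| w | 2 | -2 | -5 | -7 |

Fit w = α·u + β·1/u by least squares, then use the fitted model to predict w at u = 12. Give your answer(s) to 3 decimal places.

ŵ = -9.898

From the data, Σu·u = 131, Σu·1/u = 4, Σ1/u·1/u = 7289/28224.
And Σu·w = -103, Σ1/u·w = -491/168.
So AᵀA·[α, β]ᵀ = Aᵀw: [[131, 4]; [4, 7289/28224]]·[α, β]ᵀ = [-103, -491/168]ᵀ.
det = 131·(7289/28224) − 4² = 503275/28224.
α = ((-103)·(7289/28224) − 4·(-491/168))/(503275/28224) = -84163/100655; β = (131·(-491/168) − 4·(-103))/(503275/28224) = 164472/100655.
At u = 12: ŵ = (-84163/100655)·(12) + (164472/100655)·(1/12) = -199250/20131.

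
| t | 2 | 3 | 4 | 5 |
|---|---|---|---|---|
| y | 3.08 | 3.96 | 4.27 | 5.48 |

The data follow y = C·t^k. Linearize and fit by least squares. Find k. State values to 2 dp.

k = 0.59

Taking logs, ln y = k·ln t + ln C, so regress ln y on ln t.
Σln t = 4.7875, Σ(ln t)² = 6.1995, Σln y = 5.6539, Σln t·ln y = 7.0419.
Equations: 6.1995·k + 4.7875·ln C = 7.0419;  4.7875·k + 4·ln C = 5.6539.
Solving (det = 1.8779): k = 0.58553, ln C = 0.71267.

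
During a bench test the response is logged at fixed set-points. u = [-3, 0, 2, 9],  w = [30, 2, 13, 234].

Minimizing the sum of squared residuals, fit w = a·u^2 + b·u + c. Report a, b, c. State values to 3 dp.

Forming XᵀX = [[6658, 710, 94]; [710, 94, 8]; [94, 8, 4]] and Xᵀw = [19276, 2042, 279]ᵀ gives XᵀX·[a, b, c]ᵀ = Xᵀw.
Row-reducing yields a = 72491/24846, b = -12421/24846, c = 9052/4141.

a = 2.918, b = -0.500, c = 2.186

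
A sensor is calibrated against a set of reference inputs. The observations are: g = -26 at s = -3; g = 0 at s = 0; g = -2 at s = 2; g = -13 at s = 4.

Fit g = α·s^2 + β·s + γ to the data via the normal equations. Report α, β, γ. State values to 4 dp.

Normal-equation sums: Σs^2·s^2 = 353, Σs^2·s = 45, Σs^2 = 29, Σs·s = 29, Σs = 3, Σ1 = 4.
Moment sums: Σs^2·g = -450, Σs·g = 22, Σg = -41.
Solving the 3×3 system (Gaussian elimination) gives α = -10625/6556, β = 22163/6556, γ = -3395/3278.

α = -1.6207, β = 3.3806, γ = -1.0357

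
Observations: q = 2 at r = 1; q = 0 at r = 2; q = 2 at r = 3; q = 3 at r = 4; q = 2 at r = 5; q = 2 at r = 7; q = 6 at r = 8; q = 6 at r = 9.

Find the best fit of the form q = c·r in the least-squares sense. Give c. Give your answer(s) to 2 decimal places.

Sums needed: Σr·r = 249.
For Xᵀq: Σr·q = 146.
Normal equations: [[249]]·[c]ᵀ = [146]ᵀ.
c = 146/249 = 0.586345.

c = 0.59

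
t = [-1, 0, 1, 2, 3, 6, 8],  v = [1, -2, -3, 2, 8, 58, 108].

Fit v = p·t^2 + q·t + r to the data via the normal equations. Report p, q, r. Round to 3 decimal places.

p = 1.978, q = -1.932, r = -2.676

Setting ∂/∂p … = 0 gives: 5491·p + 763·q + 115·r = 9078;  763·p + 115·q + 19·r = 1236;  115·p + 19·q + 7·r = 172.
(Σt^2·t^2 = 5491, Σt^2·t = 763, Σt^2 = 115, Σt·t = 115, Σt = 19, Σ1 = 7, Σt^2·v = 9078, Σt·v = 1236, Σv = 172.)
Inverting the 3×3 Gram matrix, [p, q, r]ᵀ = [14525/7344, -14191/7344, -9827/3672]ᵀ.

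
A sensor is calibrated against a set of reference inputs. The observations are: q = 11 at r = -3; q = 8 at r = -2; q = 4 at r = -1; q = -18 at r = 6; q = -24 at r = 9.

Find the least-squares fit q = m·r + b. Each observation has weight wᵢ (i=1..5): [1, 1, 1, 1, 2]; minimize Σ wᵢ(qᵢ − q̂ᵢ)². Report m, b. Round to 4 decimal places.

m = -2.9367, b = 1.6435

Forming AᵀWA = [[212, 18]; [18, 6]] and AᵀWq = [-593, -43]ᵀ gives AᵀWA·[m, b]ᵀ = AᵀWq.
Eliminating b: 6·(row 1) − 18·(row 2) gives 948·m = 6·(-593) − 18·(-43) = -2784, so m = -232/79.
Then b = ((-43) − 18·(-232/79))/6 = 779/474.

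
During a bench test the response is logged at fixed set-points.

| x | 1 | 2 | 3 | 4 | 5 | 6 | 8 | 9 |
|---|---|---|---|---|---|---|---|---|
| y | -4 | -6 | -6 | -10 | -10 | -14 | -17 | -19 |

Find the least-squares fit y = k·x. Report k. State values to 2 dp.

k = -2.18

Entries of MᵀM: Σx·x = 236.
For Mᵀy: Σx·y = -515.
So MᵀM·[k]ᵀ = Mᵀy: [[236]]·[k]ᵀ = [-515]ᵀ.
Hence k = -515 / 236 ≈ -2.1822.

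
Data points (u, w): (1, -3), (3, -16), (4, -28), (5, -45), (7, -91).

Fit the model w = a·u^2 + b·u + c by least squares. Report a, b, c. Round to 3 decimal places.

a = -2.083, b = 2.017, c = -3.000

Setting ∂/∂a … = 0 gives: 3364·a + 560·b + 100·c = -6179;  560·a + 100·b + 20·c = -1025;  100·a + 20·b + 5·c = -183.
(Σu^2·u^2 = 3364, Σu^2·u = 560, Σu^2 = 100, Σu·u = 100, Σu = 20, Σ1 = 5, Σu^2·w = -6179, Σu·w = -1025, Σw = -183.)
Inverting the 3×3 Gram matrix, [a, b, c]ᵀ = [-25/12, 121/60, -3]ᵀ.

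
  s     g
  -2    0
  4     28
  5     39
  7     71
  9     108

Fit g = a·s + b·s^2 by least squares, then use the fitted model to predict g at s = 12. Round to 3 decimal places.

ĝ = 182.894

Normal-equation sums: Σs·s = 175, Σs·s^2 = 1253, Σs^2·s^2 = 9859.
For Mᵀg: Σs·g = 1776, Σs^2·g = 13650.
MᵀM·[a, b]ᵀ = Mᵀg becomes [[175, 1253]; [1253, 9859]]·[a, b]ᵀ = [1776, 13650]ᵀ.
det = 175·9859 − 1253² = 155316.
a = (1776·9859 − 1253·13650)/155316 = 67689/25886; b = (175·13650 − 1253·1776)/155316 = 3891/3698.
At s = 12: ĝ = (67689/25886)·(12) + (3891/3698)·(144) = 2367198/12943.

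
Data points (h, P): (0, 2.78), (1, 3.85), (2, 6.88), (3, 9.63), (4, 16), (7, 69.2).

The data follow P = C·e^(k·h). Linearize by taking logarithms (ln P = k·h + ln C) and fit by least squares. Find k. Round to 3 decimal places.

Let Y = ln P. Fitting Y = k·h + ln C by least squares:
Over the data: Σh = 17.0000, Σ(h)² = 79.0000, Σln P = 13.5736, Σh·ln P = 52.7493.
Normal system: [[79.0000, 17.0000]; [17.0000, 6]]·[k, ln C]ᵀ = [52.7493, 13.5736]ᵀ.
Δ = 79.0000·6 − (17.0000)² = 185.0000; k = (52.7493·6 − 17.0000·13.5736)/185.0000 = 0.46348, ln C = (79.0000·13.5736 − 17.0000·52.7493)/185.0000 = 0.94907.

k = 0.463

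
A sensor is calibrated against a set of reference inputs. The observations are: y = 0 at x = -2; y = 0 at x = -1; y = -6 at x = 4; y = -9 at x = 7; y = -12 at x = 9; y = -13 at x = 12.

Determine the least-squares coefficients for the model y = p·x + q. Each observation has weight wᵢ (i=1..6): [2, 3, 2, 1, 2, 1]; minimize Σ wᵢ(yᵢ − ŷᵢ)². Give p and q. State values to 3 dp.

p = -1.060, q = -1.612

Sums needed: Σwᵢ·x·x = 398, Σwᵢ·x = 38, Σwᵢ·1 = 11.
Moment sums: Σwᵢ·x·y = -483, Σwᵢ·y = -58.
Δ = 398·11 − 38² = 2934.
p = ((-483)·11 − 38·(-58))/2934 = -3109/2934; q = (398·(-58) − 38·(-483))/2934 = -2365/1467.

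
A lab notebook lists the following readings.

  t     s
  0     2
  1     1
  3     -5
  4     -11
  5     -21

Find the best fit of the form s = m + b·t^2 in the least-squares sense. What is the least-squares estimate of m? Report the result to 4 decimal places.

Forming MᵀM = [[5, 51]; [51, 963]] and Mᵀs = [-34, -745]ᵀ gives MᵀM·[m, b]ᵀ = Mᵀs.
Eliminating b: 963·(row 1) − 51·(row 2) gives 2214·m = 963·(-34) − 51·(-745) = 5253, so m = 1751/738.
Then b = ((-745) − 51·(1751/738))/963 = -1991/2214.

m = 2.3726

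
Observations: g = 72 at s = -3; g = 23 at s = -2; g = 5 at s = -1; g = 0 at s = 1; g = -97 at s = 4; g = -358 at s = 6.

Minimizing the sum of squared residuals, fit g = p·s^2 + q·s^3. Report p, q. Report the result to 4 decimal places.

Entries of MᵀM: Σs^2·s^2 = 1651, Σs^2·s^3 = 8525, Σs^3·s^3 = 51547.
For Mᵀg: Σs^2·g = -13695, Σs^3·g = -85669.
Normal equations: [[1651, 8525]; [8525, 51547]]·[p, q]ᵀ = [-13695, -85669]ᵀ.
Eliminating q: 51547·(row 1) − 8525·(row 2) gives 12428472·p = 51547·(-13695) − 8525·(-85669) = 24392060, so p = 871145/443874.
Then q = ((-85669) − 8525·(871145/443874))/51547 = -881773/443874.

p = 1.9626, q = -1.9865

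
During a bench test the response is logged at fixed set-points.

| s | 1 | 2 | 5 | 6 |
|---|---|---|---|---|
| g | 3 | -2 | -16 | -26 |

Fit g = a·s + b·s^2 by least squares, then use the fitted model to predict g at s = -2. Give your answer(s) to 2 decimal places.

ĝ = -7.82

MᵀM·[a, b]ᵀ = Mᵀg reads: 66·a + 350·b = -237;  350·a + 1938·b = -1341.
(Σs·s = 66, Σs·s^2 = 350, Σs^2·s^2 = 1938, Σs·g = -237, Σs^2·g = -1341.)
Δ = 66·1938 − 350² = 5408.
a = ((-237)·1938 − 350·(-1341))/5408 = 2511/1352; b = (66·(-1341) − 350·(-237))/5408 = -1389/1352.
At s = -2: ĝ = (2511/1352)·(-2) + (-1389/1352)·(4) = -5289/676.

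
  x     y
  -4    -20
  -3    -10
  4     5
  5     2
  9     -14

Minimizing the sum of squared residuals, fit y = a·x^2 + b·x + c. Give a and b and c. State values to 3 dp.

a = -0.515, b = 2.891, c = 1.394

Compute the Gram sums: Σx^2·x^2 = 7779, Σx^2·x = 827, Σx^2 = 147, Σx·x = 147, Σx = 11, Σ1 = 5.
And Σx^2·y = -1414, Σx·y = 14, Σy = -37.
Normal equations: [[7779, 827, 147]; [827, 147, 11]; [147, 11, 5]]·[a, b, c]ᵀ = [-1414, 14, -37]ᵀ.
Inverting the 3×3 Gram matrix, [a, b, c]ᵀ = [-55063/106832, 308807/106832, 18615/13354]ᵀ.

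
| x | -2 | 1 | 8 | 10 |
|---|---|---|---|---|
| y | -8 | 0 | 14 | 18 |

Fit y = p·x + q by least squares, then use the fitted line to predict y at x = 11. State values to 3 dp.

ŷ = 20.372

Forming MᵀM = [[169, 17]; [17, 4]] and Mᵀy = [308, 24]ᵀ gives MᵀM·[p, q]ᵀ = Mᵀy.
Δ = 169·4 − 17² = 387.
p = (308·4 − 17·24)/387 = 824/387; q = (169·24 − 17·308)/387 = -1180/387.
At x = 11: ŷ = (824/387)·(11) + (-1180/387)·(1) = 876/43.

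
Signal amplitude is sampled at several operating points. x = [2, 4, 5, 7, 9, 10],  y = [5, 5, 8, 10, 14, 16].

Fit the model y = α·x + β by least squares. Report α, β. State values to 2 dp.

Entries of AᵀA: Σx·x = 275, Σx = 37, Σ1 = 6.
And Σx·y = 426, Σy = 58.
Δ = 275·6 − 37² = 281.
α = (426·6 − 37·58)/281 = 410/281; β = (275·58 − 37·426)/281 = 188/281.

α = 1.46, β = 0.67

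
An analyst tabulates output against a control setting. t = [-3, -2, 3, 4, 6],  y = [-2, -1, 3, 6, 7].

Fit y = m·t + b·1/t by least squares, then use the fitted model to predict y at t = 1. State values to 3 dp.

Compute the Gram sums: Σt·t = 74, Σt·1/t = 5, Σ1/t·1/t = 9/16.
And Σt·y = 83, Σ1/t·y = 29/6.
XᵀX·[m, b]ᵀ = Xᵀy becomes [[74, 5]; [5, 9/16]]·[m, b]ᵀ = [83, 29/6]ᵀ.
det = 74·(9/16) − 5² = 133/8.
m = (83·(9/16) − 5·(29/6))/(133/8) = 1081/798; b = (74·(29/6) − 5·83)/(133/8) = -1376/399.
At t = 1: ŷ = (1081/798)·(1) + (-1376/399)·(1) = -557/266.

ŷ = -2.094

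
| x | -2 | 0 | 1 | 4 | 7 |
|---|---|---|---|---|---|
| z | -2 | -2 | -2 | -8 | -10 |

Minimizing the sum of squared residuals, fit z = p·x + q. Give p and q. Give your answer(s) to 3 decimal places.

p = -1.040, q = -2.720

From the data, Σx·x = 70, Σx = 10, Σ1 = 5.
Right-hand side: Σx·z = -100, Σz = -24.
MᵀM·[p, q]ᵀ = Mᵀz becomes [[70, 10]; [10, 5]]·[p, q]ᵀ = [-100, -24]ᵀ.
Eliminating q: 5·(row 1) − 10·(row 2) gives 250·p = 5·(-100) − 10·(-24) = -260, so p = -26/25.
Then q = ((-24) − 10·(-26/25))/5 = -68/25.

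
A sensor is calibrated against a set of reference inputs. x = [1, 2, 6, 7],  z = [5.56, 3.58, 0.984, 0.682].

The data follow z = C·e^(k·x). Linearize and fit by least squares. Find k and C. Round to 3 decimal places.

Taking logs, ln z = k·x + ln C, so regress ln z on x.
Σx = 16.0000, Σ(x)² = 90.0000, Σln z = 2.5921, Σx·ln z = 1.4905.
Normal system: [[90.0000, 16.0000]; [16.0000, 4]]·[k, ln C]ᵀ = [1.4905, 2.5921]ᵀ.
Solving (det = 104.0000): k = -0.34146, ln C = 2.01387, so C = exp(2.01387) = 7.49222.

k = -0.341, C = 7.492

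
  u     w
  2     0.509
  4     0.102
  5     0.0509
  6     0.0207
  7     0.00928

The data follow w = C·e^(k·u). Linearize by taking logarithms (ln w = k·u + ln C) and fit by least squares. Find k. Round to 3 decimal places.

k = -0.799

Taking logs, ln w = k·u + ln C, so regress ln w on u.
AᵀA = [[130.0000, 24.0000]; [24.0000, 5]], rhs = [-81.3962, -14.4935]ᵀ  (here Σu = 24.0000, Σ(u)² = 130.0000, Σln w = -14.4935, Σu·ln w = -81.3962).
Slope k = (n·Σu·ln w − Σu·Σln w)/(n·Σ(u)² − (Σu)²) = (5·-81.3962 − 24.0000·-14.4935)/74.0000 = -0.79915; ln C = (Σln w − k·Σu)/n = 0.93722.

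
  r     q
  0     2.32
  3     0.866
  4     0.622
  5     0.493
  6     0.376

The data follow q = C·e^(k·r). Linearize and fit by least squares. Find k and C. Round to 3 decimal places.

k = -0.305, C = 2.240

With ln qᵢ as the transformed response and rᵢ as the regressor:
XᵀX = [[86.0000, 18.0000]; [18.0000, 5]], rhs = [-11.7361, -1.4625]ᵀ  (here Σr = 18.0000, Σ(r)² = 86.0000, Σln q = -1.4625, Σr·ln q = -11.7361).
Δ = 86.0000·5 − (18.0000)² = 106.0000; k = (-11.7361·5 − 18.0000·-1.4625)/106.0000 = -0.30524, ln C = (86.0000·-1.4625 − 18.0000·-11.7361)/106.0000 = 0.80634, so C = exp(0.80634) = 2.23970.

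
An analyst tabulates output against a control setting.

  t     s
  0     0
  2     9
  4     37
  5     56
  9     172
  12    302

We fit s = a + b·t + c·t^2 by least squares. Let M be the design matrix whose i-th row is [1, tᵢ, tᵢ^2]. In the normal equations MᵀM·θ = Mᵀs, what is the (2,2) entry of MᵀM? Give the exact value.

270

Row 2 ↔ basis t, column 2 ↔ basis t, so (MᵀM)_{2,2} = Σᵢ (t)·(t) = (0)·(0) + (2)·(2) + (4)·(4) + (5)·(5) + (9)·(9) + (12)·(12) = 270.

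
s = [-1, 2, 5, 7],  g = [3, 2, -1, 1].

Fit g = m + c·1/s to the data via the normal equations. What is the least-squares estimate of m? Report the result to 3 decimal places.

Entries of AᵀA: Σ1 = 4, Σ1/s = -11/70, Σ1/s·1/s = 6421/4900.
Moment sums: Σg = 5, Σ1/s·g = -72/35.
So AᵀA·[m, c]ᵀ = Aᵀg: [[4, -11/70]; [-11/70, 6421/4900]]·[m, c]ᵀ = [5, -72/35]ᵀ.
Eliminating c: (6421/4900)·(row 1) − (-11/70)·(row 2) gives (25563/4900)·m = (6421/4900)·5 − (-11/70)·(-72/35) = 30521/4900, so m = 30521/25563.
Then c = ((-72/35) − (-11/70)·(30521/25563))/(6421/4900) = -36470/25563.

m = 1.194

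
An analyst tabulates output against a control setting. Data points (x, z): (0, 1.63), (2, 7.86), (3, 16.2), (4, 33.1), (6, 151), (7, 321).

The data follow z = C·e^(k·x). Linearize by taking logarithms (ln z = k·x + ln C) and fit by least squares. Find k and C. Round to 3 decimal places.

k = 0.751, C = 1.678

With ln zᵢ as the transformed response and xᵢ as the regressor:
XᵀX = [[114.0000, 22.0000]; [22.0000, 6]], rhs = [96.9805, 19.6236]ᵀ  (here Σx = 22.0000, Σ(x)² = 114.0000, Σln z = 19.6236, Σx·ln z = 96.9805).
Δ = 114.0000·6 − (22.0000)² = 200.0000; k = (96.9805·6 − 22.0000·19.6236)/200.0000 = 0.75082, ln C = (114.0000·19.6236 − 22.0000·96.9805)/200.0000 = 0.51761, so C = exp(0.51761) = 1.67802.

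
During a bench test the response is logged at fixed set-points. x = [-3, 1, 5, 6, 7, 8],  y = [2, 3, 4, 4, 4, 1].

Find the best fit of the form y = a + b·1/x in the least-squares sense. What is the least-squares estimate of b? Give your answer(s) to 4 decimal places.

b = 0.6356

Forming MᵀM = [[6, 1093/840]; [1093/840, 857249/705600]] and Mᵀy = [18, 1259/280]ᵀ gives MᵀM·[a, b]ᵀ = Mᵀy.
det = 6·(857249/705600) − (1093/840)² = 789769/141120.
a = (18·(857249/705600) − (1093/840)·(1259/280))/(789769/141120) = 11302221/3948845; b = (6·(1259/280) − (1093/840)·18)/(789769/141120) = 501984/789769.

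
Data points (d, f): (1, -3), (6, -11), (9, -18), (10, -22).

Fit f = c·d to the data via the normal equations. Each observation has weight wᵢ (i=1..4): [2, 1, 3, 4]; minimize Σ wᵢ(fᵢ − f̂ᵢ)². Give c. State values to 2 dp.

The normal equations are: 681·c = -1438.
c = (-1438)/681 = -2.1116.

c = -2.11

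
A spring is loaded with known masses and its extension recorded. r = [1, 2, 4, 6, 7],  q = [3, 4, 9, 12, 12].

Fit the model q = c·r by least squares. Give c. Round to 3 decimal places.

Compute the Gram sums: Σr·r = 106.
Right-hand side: Σr·q = 203.
AᵀA·[c]ᵀ = Aᵀq becomes [[106]]·[c]ᵀ = [203]ᵀ.
Hence c = 203 / 106 ≈ 1.91509.

c = 1.915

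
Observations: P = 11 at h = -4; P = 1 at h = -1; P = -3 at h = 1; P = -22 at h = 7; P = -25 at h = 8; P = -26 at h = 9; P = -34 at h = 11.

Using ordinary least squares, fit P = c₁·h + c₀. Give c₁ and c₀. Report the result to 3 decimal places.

MᵀM·[c₁, c₀]ᵀ = MᵀP reads: 333·c₁ + 31·c₀ = -1010;  31·c₁ + 7·c₀ = -98.
(Σh·h = 333, Σh = 31, Σ1 = 7, Σh·P = -1010, ΣP = -98.)
Eliminating c₀: 7·(row 1) − 31·(row 2) gives 1370·c₁ = 7·(-1010) − 31·(-98) = -4032, so c₁ = -2016/685.
Then c₀ = ((-98) − 31·(-2016/685))/7 = -662/685.

c₁ = -2.943, c₀ = -0.966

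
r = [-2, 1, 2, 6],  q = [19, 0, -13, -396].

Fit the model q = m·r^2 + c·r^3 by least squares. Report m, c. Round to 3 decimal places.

Normal-equation sums: Σr^2·r^2 = 1329, Σr^2·r^3 = 7777, Σr^3·r^3 = 46785.
For Xᵀq: Σr^2·q = -14232, Σr^3·q = -85792.
So XᵀX·[m, c]ᵀ = Xᵀq: [[1329, 7777]; [7777, 46785]]·[m, c]ᵀ = [-14232, -85792]ᵀ.
Determinant 1329·46785 − 7777² = 1695536.
m = ((-14232)·46785 − 7777·(-85792))/1695536 = 170033/211942; c = (1329·(-85792) − 7777·(-14232))/1695536 = -416913/211942.

m = 0.802, c = -1.967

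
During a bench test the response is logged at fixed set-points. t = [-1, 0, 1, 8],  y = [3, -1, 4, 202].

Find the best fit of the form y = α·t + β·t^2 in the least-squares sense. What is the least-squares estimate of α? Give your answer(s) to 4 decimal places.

α = 0.4500

From the data, Σt·t = 66, Σt·t^2 = 512, Σt^2·t^2 = 4098.
Moment sums: Σt·y = 1617, Σt^2·y = 12935.
Normal equations: [[66, 512]; [512, 4098]]·[α, β]ᵀ = [1617, 12935]ᵀ.
Δ = 66·4098 − 512² = 8324.
α = (1617·4098 − 512·12935)/8324 = 1873/4162; β = (66·12935 − 512·1617)/8324 = 12903/4162.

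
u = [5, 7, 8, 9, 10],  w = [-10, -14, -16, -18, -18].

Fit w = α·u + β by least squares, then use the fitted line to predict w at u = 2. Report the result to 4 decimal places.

ŵ = -5.3243

MᵀM·[α, β]ᵀ = Mᵀw reads: 319·α + 39·β = -618;  39·α + 5·β = -76.
det = 319·5 − 39² = 74.
α = ((-618)·5 − 39·(-76))/74 = -63/37; β = (319·(-76) − 39·(-618))/74 = -71/37.
At u = 2: ŵ = (-63/37)·(2) + (-71/37)·(1) = -197/37.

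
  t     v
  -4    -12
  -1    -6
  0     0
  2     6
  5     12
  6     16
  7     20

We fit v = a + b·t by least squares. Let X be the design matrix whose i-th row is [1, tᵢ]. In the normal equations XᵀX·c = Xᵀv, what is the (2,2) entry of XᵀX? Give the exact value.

131

Row 2 ↔ basis t, column 2 ↔ basis t, so (XᵀX)_{2,2} = Σᵢ (t)·(t) = (-4)·(-4) + (-1)·(-1) + (0)·(0) + (2)·(2) + (5)·(5) + (6)·(6) + (7)·(7) = 131.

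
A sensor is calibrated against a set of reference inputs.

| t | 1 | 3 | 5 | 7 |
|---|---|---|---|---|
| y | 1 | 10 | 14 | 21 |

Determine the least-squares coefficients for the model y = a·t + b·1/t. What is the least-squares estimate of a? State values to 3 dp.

Compute the Gram sums: Σt·t = 84, Σt·1/t = 4, Σ1/t·1/t = 12916/11025.
Right-hand side: Σt·y = 248, Σ1/t·y = 152/15.
MᵀM·[a, b]ᵀ = Mᵀy becomes [[84, 4]; [4, 12916/11025]]·[a, b]ᵀ = [248, 152/15]ᵀ.
Δ = 84·(12916/11025) − 4² = 43264/525.
a = (248·(12916/11025) − 4·(152/15))/(43264/525) = 43067/14196; b = (84·(152/15) − 4·248)/(43264/525) = -1155/676.

a = 3.034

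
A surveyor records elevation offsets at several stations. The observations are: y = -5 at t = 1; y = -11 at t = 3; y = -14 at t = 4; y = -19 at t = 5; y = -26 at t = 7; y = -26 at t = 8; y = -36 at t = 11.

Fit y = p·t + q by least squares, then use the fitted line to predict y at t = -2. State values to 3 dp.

Compute the Gram sums: Σt·t = 285, Σt = 39, Σ1 = 7.
For Xᵀy: Σt·y = -975, Σy = -137.
So XᵀX·[p, q]ᵀ = Xᵀy: [[285, 39]; [39, 7]]·[p, q]ᵀ = [-975, -137]ᵀ.
Δ = 285·7 − 39² = 474.
p = ((-975)·7 − 39·(-137))/474 = -247/79; q = (285·(-137) − 39·(-975))/474 = -170/79.
At t = -2: ŷ = (-247/79)·(-2) + (-170/79)·(1) = 324/79.

ŷ = 4.101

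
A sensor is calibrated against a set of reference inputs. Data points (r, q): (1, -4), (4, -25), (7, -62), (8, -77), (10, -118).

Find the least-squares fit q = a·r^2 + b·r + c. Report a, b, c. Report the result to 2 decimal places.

a = -0.99, b = -1.64, c = -1.71

Normal-equation sums: Σr^2·r^2 = 16754, Σr^2·r = 1920, Σr^2 = 230, Σr·r = 230, Σr = 30, Σ1 = 5.
Moment sums: Σr^2·q = -20170, Σr·q = -2334, Σq = -286.
AᵀA·[a, b, c]ᵀ = Aᵀq becomes [[16754, 1920, 230]; [1920, 230, 30]; [230, 30, 5]]·[a, b, c]ᵀ = [-20170, -2334, -286]ᵀ.
Row-reducing yields a = -283/285, b = -777/475, c = -2434/1425.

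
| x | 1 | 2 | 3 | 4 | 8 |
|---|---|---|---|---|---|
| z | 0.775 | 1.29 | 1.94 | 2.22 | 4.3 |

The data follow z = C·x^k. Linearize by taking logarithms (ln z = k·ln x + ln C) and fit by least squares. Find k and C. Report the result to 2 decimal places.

k = 0.82, C = 0.76

Linearized form: ln z = k·ln x + ln C. From the 5 transformed points,
XᵀX = [[7.9333, 5.2575]; [5.2575, 5]], rhs = [5.0432, 2.9186]ᵀ  (here Σln x = 5.2575, Σ(ln x)² = 7.9333, Σln z = 2.9186, Σln x·ln z = 5.0432).
Slope k = (n·Σln x·ln z − Σln x·Σln z)/(n·Σ(ln x)² − (Σln x)²) = (5·5.0432 − 5.2575·2.9186)/12.0252 = 0.82093; ln C = (Σln z − k·Σln x)/n = -0.27949, so C = exp(-0.27949) = 0.75617.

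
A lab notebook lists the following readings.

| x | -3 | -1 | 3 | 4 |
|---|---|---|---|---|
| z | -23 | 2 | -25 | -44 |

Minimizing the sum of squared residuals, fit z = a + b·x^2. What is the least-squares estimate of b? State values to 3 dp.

b = -3.073

Compute the Gram sums: Σ1 = 4, Σx^2 = 35, Σx^2·x^2 = 419.
Moment sums: Σz = -90, Σx^2·z = -1134.
Eliminating b: 419·(row 1) − 35·(row 2) gives 451·a = 419·(-90) − 35·(-1134) = 1980, so a = 180/41.
Then b = ((-1134) − 35·(180/41))/419 = -126/41.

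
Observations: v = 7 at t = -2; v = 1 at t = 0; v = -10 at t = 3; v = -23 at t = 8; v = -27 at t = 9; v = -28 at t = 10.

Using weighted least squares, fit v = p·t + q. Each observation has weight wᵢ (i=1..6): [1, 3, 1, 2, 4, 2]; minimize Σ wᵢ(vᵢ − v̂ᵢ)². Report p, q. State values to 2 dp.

Normal-equation sums: Σwᵢ·t·t = 665, Σwᵢ·t = 73, Σwᵢ·1 = 13.
Right-hand side: Σwᵢ·t·v = -1944, Σwᵢ·v = -210.
MᵀWM·[p, q]ᵀ = MᵀWv becomes [[665, 73]; [73, 13]]·[p, q]ᵀ = [-1944, -210]ᵀ.
Eliminating q: 13·(row 1) − 73·(row 2) gives 3316·p = 13·(-1944) − 73·(-210) = -9942, so p = -4971/1658.
Then q = ((-210) − 73·(-4971/1658))/13 = 1131/1658.

p = -3.00, q = 0.68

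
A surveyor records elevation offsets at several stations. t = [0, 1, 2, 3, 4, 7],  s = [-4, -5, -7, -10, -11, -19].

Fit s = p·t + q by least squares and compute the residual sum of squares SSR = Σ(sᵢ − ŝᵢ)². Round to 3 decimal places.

SSR = 2.292

Forming AᵀA = [[79, 17]; [17, 6]] and Aᵀs = [-226, -56]ᵀ gives AᵀA·[p, q]ᵀ = Aᵀs.
det = 79·6 − 17² = 185.
p = ((-226)·6 − 17·(-56))/185 = -404/185; q = (79·(-56) − 17·(-226))/185 = -582/185.
Residuals: -158/185, 61/185, 19/37, -56/185, 163/185, -21/37; SSR = 424/185.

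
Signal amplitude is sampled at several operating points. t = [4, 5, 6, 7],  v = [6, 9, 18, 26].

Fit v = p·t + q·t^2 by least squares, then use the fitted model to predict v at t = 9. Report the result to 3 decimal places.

Compute the Gram sums: Σt·t = 126, Σt·t^2 = 748, Σt^2·t^2 = 4578.
For Mᵀv: Σt·v = 359, Σt^2·v = 2243.
Normal equations: [[126, 748]; [748, 4578]]·[p, q]ᵀ = [359, 2243]ᵀ.
Eliminating q: 4578·(row 1) − 748·(row 2) gives 17324·p = 4578·359 − 748·2243 = -34262, so p = -17131/8662.
Then q = (2243 − 748·(-17131/8662))/4578 = 7043/8662.
At t = 9: v̂ = (-17131/8662)·(9) + (7043/8662)·(81) = 208152/4331.

v̂ = 48.061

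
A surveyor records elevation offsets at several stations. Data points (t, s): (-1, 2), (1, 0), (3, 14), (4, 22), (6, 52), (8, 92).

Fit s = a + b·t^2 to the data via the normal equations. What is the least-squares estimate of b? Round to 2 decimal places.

With design matrix M, MᵀM = [[6, 127]; [127, 5731]] and Mᵀs = [182, 8240]ᵀ.
Determinant 6·5731 − 127² = 18257.
a = (182·5731 − 127·8240)/18257 = -3438/18257; b = (6·8240 − 127·182)/18257 = 26326/18257.

b = 1.44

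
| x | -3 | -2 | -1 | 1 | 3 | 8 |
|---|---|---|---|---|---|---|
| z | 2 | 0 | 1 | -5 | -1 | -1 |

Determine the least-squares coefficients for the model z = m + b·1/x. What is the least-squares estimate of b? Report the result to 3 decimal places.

The normal equations are: 6·m + (-3/8)·b = -4;  (-3/8)·m + (1433/576)·b = -57/8.
Eliminating b: (1433/576)·(row 1) − (-3/8)·(row 2) gives (2839/192)·m = (1433/576)·(-4) − (-3/8)·(-57/8) = -7271/576, so m = -7271/8517.
Then b = ((-57/8) − (-3/8)·(-7271/8517))/(1433/576) = -8496/2839.

b = -2.993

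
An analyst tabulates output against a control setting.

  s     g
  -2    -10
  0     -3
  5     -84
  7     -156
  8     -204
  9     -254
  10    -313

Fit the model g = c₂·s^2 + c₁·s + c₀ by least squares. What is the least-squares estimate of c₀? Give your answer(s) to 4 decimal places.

Normal-equation sums: Σs^2·s^2 = 23699, Σs^2·s = 2701, Σs^2 = 323, Σs·s = 323, Σs = 37, Σ1 = 7.
And Σs^2·g = -74714, Σs·g = -8540, Σg = -1024.
Row-reducing yields c₂ = -342905/116592, c₁ = -187427/116592, c₀ = -40407/19432.

c₀ = -2.0794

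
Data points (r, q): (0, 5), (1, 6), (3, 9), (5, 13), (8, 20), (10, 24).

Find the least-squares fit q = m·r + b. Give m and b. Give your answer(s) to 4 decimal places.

m = 1.9548, b = 4.0366

Forming MᵀM = [[199, 27]; [27, 6]] and Mᵀq = [498, 77]ᵀ gives MᵀM·[m, b]ᵀ = Mᵀq.
Eliminating b: 6·(row 1) − 27·(row 2) gives 465·m = 6·498 − 27·77 = 909, so m = 303/155.
Then b = (77 − 27·(303/155))/6 = 1877/465.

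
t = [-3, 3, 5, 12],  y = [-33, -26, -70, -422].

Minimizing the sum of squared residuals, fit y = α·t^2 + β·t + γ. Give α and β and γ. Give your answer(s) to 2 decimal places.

MᵀM·[α, β, γ]ᵀ = Mᵀy reads: 21523·α + 1853·β + 187·γ = -63049;  1853·α + 187·β + 17·γ = -5393;  187·α + 17·β + 4·γ = -551.
Inverting the 3×3 Gram matrix, [α, β, γ]ᵀ = [-41177/13596, 309743/231132, -2105/1133]ᵀ.

α = -3.03, β = 1.34, γ = -1.86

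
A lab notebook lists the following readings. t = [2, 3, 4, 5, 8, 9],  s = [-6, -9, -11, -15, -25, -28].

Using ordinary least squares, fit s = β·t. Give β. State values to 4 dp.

β = -3.0653

The normal equations are: 199·β = -610.
β = (-610)/199 = -3.06533.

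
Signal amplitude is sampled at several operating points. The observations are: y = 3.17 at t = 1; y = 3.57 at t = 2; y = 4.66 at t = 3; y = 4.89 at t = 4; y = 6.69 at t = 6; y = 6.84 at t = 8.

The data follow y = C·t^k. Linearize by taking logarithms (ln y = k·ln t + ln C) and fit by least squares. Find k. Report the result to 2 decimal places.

Taking logs, ln y = k·ln t + ln C, so regress ln y on ln t.
AᵀA = [[11.1437, 7.0493]; [7.0493, 6]], rhs = [12.1769, 9.3759]ᵀ  (here Σln t = 7.0493, Σ(ln t)² = 11.1437, Σln y = 9.3759, Σln t·ln y = 12.1769).
Solving (det = 17.1702): k = 0.40585, ln C = 1.08583.

k = 0.41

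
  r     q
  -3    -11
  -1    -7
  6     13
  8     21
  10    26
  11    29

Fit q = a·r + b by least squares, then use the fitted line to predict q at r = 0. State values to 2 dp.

Entries of XᵀX: Σr·r = 331, Σr = 31, Σ1 = 6.
Right-hand side: Σr·q = 865, Σq = 71.
So XᵀX·[a, b]ᵀ = Xᵀq: [[331, 31]; [31, 6]]·[a, b]ᵀ = [865, 71]ᵀ.
Determinant 331·6 − 31² = 1025.
a = (865·6 − 31·71)/1025 = 2989/1025; b = (331·71 − 31·865)/1025 = -3314/1025.
At r = 0: q̂ = (2989/1025)·(0) + (-3314/1025)·(1) = -3314/1025.

q̂ = -3.23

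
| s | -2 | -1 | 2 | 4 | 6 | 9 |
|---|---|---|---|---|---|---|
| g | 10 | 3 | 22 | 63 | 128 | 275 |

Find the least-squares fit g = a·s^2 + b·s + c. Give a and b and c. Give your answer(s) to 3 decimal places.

Sums needed: Σs^2·s^2 = 8146, Σs^2·s = 1008, Σs^2 = 142, Σs·s = 142, Σs = 18, Σ1 = 6.
Moment sums: Σs^2·g = 28022, Σs·g = 3516, Σg = 501.
Normal equations: [[8146, 1008, 142]; [1008, 142, 18]; [142, 18, 6]]·[a, b, c]ᵀ = [28022, 3516, 501]ᵀ.
Row-reducing yields a = 376431/123578, b = 3477/1274, c = 398089/123578.

a = 3.046, b = 2.729, c = 3.221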